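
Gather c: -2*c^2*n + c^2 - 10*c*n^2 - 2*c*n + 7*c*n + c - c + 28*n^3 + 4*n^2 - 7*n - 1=c^2*(1 - 2*n) + c*(-10*n^2 + 5*n) + 28*n^3 + 4*n^2 - 7*n - 1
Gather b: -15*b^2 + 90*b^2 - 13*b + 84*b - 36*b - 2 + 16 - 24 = 75*b^2 + 35*b - 10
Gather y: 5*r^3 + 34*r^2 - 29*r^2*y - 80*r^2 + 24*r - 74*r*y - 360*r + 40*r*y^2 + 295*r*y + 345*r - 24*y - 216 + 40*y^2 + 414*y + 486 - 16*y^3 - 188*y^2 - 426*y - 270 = 5*r^3 - 46*r^2 + 9*r - 16*y^3 + y^2*(40*r - 148) + y*(-29*r^2 + 221*r - 36)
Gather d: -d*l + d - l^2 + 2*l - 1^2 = d*(1 - l) - l^2 + 2*l - 1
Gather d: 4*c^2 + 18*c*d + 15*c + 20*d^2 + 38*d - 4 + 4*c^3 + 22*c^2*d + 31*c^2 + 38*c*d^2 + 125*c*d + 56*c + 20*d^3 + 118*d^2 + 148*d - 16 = 4*c^3 + 35*c^2 + 71*c + 20*d^3 + d^2*(38*c + 138) + d*(22*c^2 + 143*c + 186) - 20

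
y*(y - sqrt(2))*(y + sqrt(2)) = y^3 - 2*y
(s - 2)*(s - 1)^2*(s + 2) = s^4 - 2*s^3 - 3*s^2 + 8*s - 4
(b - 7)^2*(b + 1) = b^3 - 13*b^2 + 35*b + 49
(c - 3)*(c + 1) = c^2 - 2*c - 3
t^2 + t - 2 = (t - 1)*(t + 2)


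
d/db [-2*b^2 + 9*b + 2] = 9 - 4*b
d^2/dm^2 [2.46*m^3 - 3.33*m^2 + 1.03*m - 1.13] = 14.76*m - 6.66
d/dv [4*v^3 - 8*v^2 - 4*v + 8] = 12*v^2 - 16*v - 4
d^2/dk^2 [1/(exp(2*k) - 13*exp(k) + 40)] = ((13 - 4*exp(k))*(exp(2*k) - 13*exp(k) + 40) + 2*(2*exp(k) - 13)^2*exp(k))*exp(k)/(exp(2*k) - 13*exp(k) + 40)^3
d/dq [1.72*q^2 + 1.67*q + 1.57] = 3.44*q + 1.67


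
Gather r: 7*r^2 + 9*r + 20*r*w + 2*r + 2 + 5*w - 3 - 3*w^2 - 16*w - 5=7*r^2 + r*(20*w + 11) - 3*w^2 - 11*w - 6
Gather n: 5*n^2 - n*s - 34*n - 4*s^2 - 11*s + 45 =5*n^2 + n*(-s - 34) - 4*s^2 - 11*s + 45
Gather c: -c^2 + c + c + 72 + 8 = -c^2 + 2*c + 80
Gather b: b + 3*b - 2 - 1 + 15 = 4*b + 12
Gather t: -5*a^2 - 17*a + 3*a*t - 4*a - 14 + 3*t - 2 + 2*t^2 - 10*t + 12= -5*a^2 - 21*a + 2*t^2 + t*(3*a - 7) - 4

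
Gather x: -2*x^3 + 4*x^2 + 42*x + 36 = -2*x^3 + 4*x^2 + 42*x + 36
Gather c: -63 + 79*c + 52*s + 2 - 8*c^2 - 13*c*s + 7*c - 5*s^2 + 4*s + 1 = -8*c^2 + c*(86 - 13*s) - 5*s^2 + 56*s - 60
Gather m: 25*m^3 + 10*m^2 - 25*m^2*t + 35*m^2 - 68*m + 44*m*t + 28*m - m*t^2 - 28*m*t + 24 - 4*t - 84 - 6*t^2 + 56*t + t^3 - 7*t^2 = 25*m^3 + m^2*(45 - 25*t) + m*(-t^2 + 16*t - 40) + t^3 - 13*t^2 + 52*t - 60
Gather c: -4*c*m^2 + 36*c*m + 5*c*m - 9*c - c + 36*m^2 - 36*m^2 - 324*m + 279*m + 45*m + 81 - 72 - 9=c*(-4*m^2 + 41*m - 10)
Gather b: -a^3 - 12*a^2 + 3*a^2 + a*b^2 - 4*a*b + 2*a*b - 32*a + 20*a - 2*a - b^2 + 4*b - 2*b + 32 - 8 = -a^3 - 9*a^2 - 14*a + b^2*(a - 1) + b*(2 - 2*a) + 24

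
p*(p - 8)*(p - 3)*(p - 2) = p^4 - 13*p^3 + 46*p^2 - 48*p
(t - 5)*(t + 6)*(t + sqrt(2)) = t^3 + t^2 + sqrt(2)*t^2 - 30*t + sqrt(2)*t - 30*sqrt(2)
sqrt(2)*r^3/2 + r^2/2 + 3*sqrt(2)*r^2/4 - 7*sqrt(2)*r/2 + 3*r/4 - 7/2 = (r - 2)*(r + 7/2)*(sqrt(2)*r/2 + 1/2)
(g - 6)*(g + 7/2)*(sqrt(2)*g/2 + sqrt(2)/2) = sqrt(2)*g^3/2 - 3*sqrt(2)*g^2/4 - 47*sqrt(2)*g/4 - 21*sqrt(2)/2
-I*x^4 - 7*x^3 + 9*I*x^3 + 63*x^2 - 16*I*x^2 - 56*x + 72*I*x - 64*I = (x - 8)*(x - 8*I)*(x + I)*(-I*x + I)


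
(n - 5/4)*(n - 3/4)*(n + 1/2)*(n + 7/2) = n^4 + 2*n^3 - 85*n^2/16 + n/4 + 105/64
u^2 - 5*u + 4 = (u - 4)*(u - 1)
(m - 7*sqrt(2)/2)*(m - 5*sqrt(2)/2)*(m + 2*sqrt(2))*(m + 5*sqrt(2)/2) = m^4 - 3*sqrt(2)*m^3/2 - 53*m^2/2 + 75*sqrt(2)*m/4 + 175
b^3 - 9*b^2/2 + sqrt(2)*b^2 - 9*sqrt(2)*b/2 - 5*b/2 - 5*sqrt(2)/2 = (b - 5)*(b + 1/2)*(b + sqrt(2))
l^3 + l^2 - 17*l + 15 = (l - 3)*(l - 1)*(l + 5)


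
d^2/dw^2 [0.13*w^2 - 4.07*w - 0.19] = 0.260000000000000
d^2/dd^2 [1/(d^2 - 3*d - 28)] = 2*(d^2 - 3*d - (2*d - 3)^2 - 28)/(-d^2 + 3*d + 28)^3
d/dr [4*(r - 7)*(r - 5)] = 8*r - 48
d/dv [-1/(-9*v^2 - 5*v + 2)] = (-18*v - 5)/(9*v^2 + 5*v - 2)^2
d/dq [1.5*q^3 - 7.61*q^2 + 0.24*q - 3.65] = 4.5*q^2 - 15.22*q + 0.24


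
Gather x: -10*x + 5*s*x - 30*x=x*(5*s - 40)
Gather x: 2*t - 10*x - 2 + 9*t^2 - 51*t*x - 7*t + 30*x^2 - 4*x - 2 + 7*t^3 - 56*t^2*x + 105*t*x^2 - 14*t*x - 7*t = 7*t^3 + 9*t^2 - 12*t + x^2*(105*t + 30) + x*(-56*t^2 - 65*t - 14) - 4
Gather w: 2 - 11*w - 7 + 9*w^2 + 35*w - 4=9*w^2 + 24*w - 9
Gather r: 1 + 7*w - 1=7*w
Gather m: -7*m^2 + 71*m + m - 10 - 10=-7*m^2 + 72*m - 20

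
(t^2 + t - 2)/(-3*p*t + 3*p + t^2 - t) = (-t - 2)/(3*p - t)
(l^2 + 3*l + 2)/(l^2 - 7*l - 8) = (l + 2)/(l - 8)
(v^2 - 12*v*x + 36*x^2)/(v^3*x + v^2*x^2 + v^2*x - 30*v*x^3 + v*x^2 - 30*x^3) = (v^2 - 12*v*x + 36*x^2)/(x*(v^3 + v^2*x + v^2 - 30*v*x^2 + v*x - 30*x^2))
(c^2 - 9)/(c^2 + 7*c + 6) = (c^2 - 9)/(c^2 + 7*c + 6)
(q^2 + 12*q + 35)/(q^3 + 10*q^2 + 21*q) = (q + 5)/(q*(q + 3))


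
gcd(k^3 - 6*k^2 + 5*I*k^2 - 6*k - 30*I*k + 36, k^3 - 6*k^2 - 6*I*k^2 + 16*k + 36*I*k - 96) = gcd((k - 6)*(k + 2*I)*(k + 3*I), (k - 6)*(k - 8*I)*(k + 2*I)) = k^2 + k*(-6 + 2*I) - 12*I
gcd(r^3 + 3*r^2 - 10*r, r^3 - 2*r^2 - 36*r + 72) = r - 2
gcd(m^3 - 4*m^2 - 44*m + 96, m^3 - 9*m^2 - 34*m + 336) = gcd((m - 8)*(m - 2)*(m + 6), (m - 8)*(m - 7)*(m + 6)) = m^2 - 2*m - 48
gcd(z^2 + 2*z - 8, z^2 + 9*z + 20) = z + 4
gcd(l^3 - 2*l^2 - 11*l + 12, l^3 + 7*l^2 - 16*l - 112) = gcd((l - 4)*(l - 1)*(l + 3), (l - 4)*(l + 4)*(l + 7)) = l - 4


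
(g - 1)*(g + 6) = g^2 + 5*g - 6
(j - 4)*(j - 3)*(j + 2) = j^3 - 5*j^2 - 2*j + 24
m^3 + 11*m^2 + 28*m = m*(m + 4)*(m + 7)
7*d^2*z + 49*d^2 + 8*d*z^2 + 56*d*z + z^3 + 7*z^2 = (d + z)*(7*d + z)*(z + 7)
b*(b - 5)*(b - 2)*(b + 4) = b^4 - 3*b^3 - 18*b^2 + 40*b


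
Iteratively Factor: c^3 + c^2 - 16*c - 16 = (c - 4)*(c^2 + 5*c + 4) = (c - 4)*(c + 1)*(c + 4)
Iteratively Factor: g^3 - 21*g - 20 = (g + 4)*(g^2 - 4*g - 5) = (g - 5)*(g + 4)*(g + 1)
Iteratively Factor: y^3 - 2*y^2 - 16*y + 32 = (y - 4)*(y^2 + 2*y - 8) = (y - 4)*(y - 2)*(y + 4)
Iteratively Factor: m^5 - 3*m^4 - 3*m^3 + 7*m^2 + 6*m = (m + 1)*(m^4 - 4*m^3 + m^2 + 6*m) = (m - 3)*(m + 1)*(m^3 - m^2 - 2*m) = (m - 3)*(m - 2)*(m + 1)*(m^2 + m) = (m - 3)*(m - 2)*(m + 1)^2*(m)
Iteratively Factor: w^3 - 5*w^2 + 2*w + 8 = (w - 4)*(w^2 - w - 2) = (w - 4)*(w + 1)*(w - 2)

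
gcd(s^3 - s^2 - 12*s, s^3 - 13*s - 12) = s^2 - s - 12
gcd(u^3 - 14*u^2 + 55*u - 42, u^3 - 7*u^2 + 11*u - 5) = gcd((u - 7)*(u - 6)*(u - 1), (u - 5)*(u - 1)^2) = u - 1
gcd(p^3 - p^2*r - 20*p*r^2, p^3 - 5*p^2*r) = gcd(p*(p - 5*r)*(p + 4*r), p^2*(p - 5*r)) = p^2 - 5*p*r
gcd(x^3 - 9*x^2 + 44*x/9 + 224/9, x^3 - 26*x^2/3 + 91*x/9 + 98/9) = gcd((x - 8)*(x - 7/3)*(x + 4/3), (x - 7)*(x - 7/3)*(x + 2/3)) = x - 7/3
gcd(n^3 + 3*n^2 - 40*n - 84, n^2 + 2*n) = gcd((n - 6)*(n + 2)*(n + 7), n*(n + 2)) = n + 2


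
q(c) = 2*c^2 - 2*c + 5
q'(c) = 4*c - 2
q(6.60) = 78.92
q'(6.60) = 24.40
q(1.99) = 8.94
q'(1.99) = 5.96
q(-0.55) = 6.70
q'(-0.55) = -4.20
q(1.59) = 6.88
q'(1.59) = 4.36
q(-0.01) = 5.02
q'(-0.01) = -2.04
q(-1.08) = 9.49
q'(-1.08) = -6.32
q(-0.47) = 6.38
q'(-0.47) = -3.88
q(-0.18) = 5.42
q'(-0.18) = -2.72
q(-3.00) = 29.00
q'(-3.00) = -14.00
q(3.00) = 17.00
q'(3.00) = 10.00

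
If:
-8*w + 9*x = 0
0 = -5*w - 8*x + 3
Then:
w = 27/109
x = 24/109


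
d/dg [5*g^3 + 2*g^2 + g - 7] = 15*g^2 + 4*g + 1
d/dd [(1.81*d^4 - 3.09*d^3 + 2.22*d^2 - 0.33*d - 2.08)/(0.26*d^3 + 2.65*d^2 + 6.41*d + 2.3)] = (0.4706*d^6 + 9.593*d^5 + 26.0406*d^4 - 22.7902*d^3 - 4.5939*d^2 + 21.236*d + 12.5738)/(0.0676*d^6 + 1.378*d^5 + 10.3557*d^4 + 35.169*d^3 + 53.2781*d^2 + 29.486*d + 5.29)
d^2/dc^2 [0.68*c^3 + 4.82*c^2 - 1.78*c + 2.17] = 4.08*c + 9.64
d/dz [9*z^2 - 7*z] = 18*z - 7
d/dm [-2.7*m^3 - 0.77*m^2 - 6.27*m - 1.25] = -8.1*m^2 - 1.54*m - 6.27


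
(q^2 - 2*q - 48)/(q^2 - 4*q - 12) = (-q^2 + 2*q + 48)/(-q^2 + 4*q + 12)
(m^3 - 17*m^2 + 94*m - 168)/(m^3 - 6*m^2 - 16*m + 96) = (m - 7)/(m + 4)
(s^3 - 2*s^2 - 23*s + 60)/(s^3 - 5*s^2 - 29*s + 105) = (s - 4)/(s - 7)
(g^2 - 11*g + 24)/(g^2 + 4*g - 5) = (g^2 - 11*g + 24)/(g^2 + 4*g - 5)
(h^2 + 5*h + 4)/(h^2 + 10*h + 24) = (h + 1)/(h + 6)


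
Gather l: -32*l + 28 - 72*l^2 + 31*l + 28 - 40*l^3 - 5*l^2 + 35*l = -40*l^3 - 77*l^2 + 34*l + 56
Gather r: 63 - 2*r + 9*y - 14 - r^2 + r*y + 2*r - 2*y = -r^2 + r*y + 7*y + 49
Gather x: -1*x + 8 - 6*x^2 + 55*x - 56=-6*x^2 + 54*x - 48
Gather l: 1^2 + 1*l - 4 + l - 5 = 2*l - 8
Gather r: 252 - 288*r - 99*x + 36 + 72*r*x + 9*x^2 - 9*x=r*(72*x - 288) + 9*x^2 - 108*x + 288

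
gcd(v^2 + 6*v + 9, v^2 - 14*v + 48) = 1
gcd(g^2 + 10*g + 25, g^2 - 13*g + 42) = 1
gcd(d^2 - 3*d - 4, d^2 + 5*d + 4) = d + 1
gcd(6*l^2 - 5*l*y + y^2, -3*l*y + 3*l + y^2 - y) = -3*l + y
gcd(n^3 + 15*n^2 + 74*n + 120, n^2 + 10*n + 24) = n^2 + 10*n + 24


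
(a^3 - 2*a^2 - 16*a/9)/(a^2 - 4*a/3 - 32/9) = a*(3*a + 2)/(3*a + 4)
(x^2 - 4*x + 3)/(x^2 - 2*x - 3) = (x - 1)/(x + 1)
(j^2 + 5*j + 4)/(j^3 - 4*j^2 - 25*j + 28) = (j + 1)/(j^2 - 8*j + 7)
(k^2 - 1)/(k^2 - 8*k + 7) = (k + 1)/(k - 7)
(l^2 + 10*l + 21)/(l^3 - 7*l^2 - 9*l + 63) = (l + 7)/(l^2 - 10*l + 21)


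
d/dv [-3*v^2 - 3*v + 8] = -6*v - 3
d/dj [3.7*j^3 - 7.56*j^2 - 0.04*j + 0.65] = 11.1*j^2 - 15.12*j - 0.04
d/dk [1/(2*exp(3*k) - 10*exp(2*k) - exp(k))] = (-6*exp(2*k) + 20*exp(k) + 1)*exp(-k)/(-2*exp(2*k) + 10*exp(k) + 1)^2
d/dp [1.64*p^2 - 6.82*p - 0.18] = 3.28*p - 6.82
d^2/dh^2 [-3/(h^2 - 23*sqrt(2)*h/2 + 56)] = 12*(4*h^2 - 46*sqrt(2)*h - (4*h - 23*sqrt(2))^2 + 224)/(2*h^2 - 23*sqrt(2)*h + 112)^3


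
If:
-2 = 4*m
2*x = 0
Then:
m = -1/2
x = 0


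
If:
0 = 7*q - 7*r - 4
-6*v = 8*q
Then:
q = -3*v/4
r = -3*v/4 - 4/7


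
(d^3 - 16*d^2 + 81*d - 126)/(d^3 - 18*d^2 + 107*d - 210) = (d - 3)/(d - 5)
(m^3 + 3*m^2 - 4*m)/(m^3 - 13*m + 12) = m/(m - 3)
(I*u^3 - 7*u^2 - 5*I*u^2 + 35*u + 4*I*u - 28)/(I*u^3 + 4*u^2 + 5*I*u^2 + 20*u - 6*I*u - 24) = (u^2 + u*(-4 + 7*I) - 28*I)/(u^2 + u*(6 - 4*I) - 24*I)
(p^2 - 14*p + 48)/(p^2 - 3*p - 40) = (p - 6)/(p + 5)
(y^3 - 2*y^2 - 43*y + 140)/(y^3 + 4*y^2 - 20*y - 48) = (y^2 + 2*y - 35)/(y^2 + 8*y + 12)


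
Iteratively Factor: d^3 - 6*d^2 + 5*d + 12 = (d - 4)*(d^2 - 2*d - 3) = (d - 4)*(d - 3)*(d + 1)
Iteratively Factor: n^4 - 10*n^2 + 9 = (n + 3)*(n^3 - 3*n^2 - n + 3) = (n + 1)*(n + 3)*(n^2 - 4*n + 3) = (n - 3)*(n + 1)*(n + 3)*(n - 1)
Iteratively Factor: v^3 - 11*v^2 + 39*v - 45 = (v - 5)*(v^2 - 6*v + 9) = (v - 5)*(v - 3)*(v - 3)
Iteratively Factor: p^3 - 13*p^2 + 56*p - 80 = (p - 5)*(p^2 - 8*p + 16) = (p - 5)*(p - 4)*(p - 4)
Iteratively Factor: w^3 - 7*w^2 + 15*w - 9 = (w - 3)*(w^2 - 4*w + 3) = (w - 3)^2*(w - 1)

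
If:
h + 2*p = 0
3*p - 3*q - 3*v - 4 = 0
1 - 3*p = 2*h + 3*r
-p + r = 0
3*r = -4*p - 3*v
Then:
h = -1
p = 1/2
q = 1/3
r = 1/2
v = -7/6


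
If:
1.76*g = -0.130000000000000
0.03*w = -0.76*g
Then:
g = -0.07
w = 1.87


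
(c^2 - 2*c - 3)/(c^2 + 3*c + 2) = (c - 3)/(c + 2)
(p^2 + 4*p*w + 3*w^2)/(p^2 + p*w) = (p + 3*w)/p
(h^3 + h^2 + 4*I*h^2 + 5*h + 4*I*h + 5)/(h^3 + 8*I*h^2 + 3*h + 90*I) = (h^2 + h*(1 - I) - I)/(h^2 + 3*I*h + 18)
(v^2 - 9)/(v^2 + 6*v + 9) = (v - 3)/(v + 3)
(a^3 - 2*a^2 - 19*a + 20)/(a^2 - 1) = (a^2 - a - 20)/(a + 1)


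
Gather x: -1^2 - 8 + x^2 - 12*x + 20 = x^2 - 12*x + 11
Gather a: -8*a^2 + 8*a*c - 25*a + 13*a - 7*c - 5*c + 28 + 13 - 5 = -8*a^2 + a*(8*c - 12) - 12*c + 36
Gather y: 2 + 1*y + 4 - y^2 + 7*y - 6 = -y^2 + 8*y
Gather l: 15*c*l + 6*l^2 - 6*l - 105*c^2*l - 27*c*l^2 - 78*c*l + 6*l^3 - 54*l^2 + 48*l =6*l^3 + l^2*(-27*c - 48) + l*(-105*c^2 - 63*c + 42)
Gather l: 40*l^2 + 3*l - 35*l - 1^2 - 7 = 40*l^2 - 32*l - 8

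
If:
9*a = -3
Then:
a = -1/3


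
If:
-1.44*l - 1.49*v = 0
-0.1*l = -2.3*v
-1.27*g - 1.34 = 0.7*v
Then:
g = -1.06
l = 0.00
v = 0.00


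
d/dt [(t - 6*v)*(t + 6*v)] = 2*t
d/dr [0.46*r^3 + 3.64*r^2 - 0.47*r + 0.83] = 1.38*r^2 + 7.28*r - 0.47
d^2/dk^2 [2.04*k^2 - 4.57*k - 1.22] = 4.08000000000000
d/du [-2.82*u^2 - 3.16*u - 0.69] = -5.64*u - 3.16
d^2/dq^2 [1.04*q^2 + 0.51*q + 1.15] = 2.08000000000000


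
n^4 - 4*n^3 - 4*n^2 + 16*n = n*(n - 4)*(n - 2)*(n + 2)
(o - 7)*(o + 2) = o^2 - 5*o - 14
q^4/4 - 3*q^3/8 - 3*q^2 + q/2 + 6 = (q/2 + 1)^2*(q - 4)*(q - 3/2)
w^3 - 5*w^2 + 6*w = w*(w - 3)*(w - 2)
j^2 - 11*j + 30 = (j - 6)*(j - 5)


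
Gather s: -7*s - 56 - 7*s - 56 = -14*s - 112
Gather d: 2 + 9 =11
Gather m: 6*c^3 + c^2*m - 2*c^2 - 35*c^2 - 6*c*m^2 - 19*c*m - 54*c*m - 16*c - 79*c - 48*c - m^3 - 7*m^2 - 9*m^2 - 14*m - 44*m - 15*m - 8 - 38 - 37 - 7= 6*c^3 - 37*c^2 - 143*c - m^3 + m^2*(-6*c - 16) + m*(c^2 - 73*c - 73) - 90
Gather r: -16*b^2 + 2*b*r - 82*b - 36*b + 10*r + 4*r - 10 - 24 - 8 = -16*b^2 - 118*b + r*(2*b + 14) - 42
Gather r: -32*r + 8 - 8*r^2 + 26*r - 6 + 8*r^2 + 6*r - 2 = 0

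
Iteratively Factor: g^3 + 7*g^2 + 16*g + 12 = (g + 3)*(g^2 + 4*g + 4) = (g + 2)*(g + 3)*(g + 2)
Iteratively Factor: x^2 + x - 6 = (x + 3)*(x - 2)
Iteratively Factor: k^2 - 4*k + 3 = (k - 1)*(k - 3)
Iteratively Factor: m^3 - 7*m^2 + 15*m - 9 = (m - 3)*(m^2 - 4*m + 3) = (m - 3)*(m - 1)*(m - 3)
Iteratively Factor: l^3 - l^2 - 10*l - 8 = (l - 4)*(l^2 + 3*l + 2) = (l - 4)*(l + 2)*(l + 1)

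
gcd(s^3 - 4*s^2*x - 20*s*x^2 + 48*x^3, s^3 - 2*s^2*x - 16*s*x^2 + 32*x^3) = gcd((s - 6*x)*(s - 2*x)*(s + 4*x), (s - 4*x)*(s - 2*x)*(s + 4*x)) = -s^2 - 2*s*x + 8*x^2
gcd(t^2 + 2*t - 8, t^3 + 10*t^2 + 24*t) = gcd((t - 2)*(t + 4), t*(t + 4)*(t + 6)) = t + 4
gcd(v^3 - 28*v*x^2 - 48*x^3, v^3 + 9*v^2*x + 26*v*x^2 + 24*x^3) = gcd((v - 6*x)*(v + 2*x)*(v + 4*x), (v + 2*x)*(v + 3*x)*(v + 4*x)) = v^2 + 6*v*x + 8*x^2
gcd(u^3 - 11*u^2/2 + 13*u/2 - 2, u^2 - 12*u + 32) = u - 4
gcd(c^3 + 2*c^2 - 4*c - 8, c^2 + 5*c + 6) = c + 2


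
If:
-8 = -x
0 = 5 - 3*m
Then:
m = 5/3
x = 8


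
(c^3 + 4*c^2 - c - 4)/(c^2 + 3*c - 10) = (c^3 + 4*c^2 - c - 4)/(c^2 + 3*c - 10)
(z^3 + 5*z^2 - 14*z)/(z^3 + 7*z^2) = (z - 2)/z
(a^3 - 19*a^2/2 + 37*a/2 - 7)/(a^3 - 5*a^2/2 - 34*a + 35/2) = (a - 2)/(a + 5)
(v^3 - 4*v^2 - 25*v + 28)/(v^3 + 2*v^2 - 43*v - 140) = (v - 1)/(v + 5)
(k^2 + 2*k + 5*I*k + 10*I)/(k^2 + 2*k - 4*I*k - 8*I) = (k + 5*I)/(k - 4*I)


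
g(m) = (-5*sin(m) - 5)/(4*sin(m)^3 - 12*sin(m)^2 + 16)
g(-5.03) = -1.13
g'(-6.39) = -0.27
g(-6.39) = -0.28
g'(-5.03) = -0.67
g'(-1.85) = 0.03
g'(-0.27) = -0.21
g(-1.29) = -0.14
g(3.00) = -0.36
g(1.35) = -1.19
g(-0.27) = -0.24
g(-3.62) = -0.53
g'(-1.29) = -0.03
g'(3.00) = 0.39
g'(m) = (-12*sin(m)^2*cos(m) + 24*sin(m)*cos(m))*(-5*sin(m) - 5)/(4*sin(m)^3 - 12*sin(m)^2 + 16)^2 - 5*cos(m)/(4*sin(m)^3 - 12*sin(m)^2 + 16)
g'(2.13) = 0.87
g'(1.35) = -0.51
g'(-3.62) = 0.61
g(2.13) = -0.94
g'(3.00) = 0.39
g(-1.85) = -0.14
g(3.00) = -0.36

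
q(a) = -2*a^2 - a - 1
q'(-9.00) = 35.00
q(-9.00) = -154.00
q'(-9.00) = 35.00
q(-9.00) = -154.00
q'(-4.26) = 16.04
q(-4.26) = -33.04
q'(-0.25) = 0.00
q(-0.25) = -0.88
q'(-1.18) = 3.72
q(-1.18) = -2.60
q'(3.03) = -13.12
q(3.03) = -22.39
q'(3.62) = -15.48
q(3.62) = -30.83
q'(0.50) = -3.00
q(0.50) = -2.00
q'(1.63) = -7.52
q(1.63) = -7.94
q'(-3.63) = 13.52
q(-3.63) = -23.72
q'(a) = -4*a - 1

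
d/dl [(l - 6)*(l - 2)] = 2*l - 8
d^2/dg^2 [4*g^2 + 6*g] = 8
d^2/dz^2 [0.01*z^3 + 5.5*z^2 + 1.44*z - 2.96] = 0.06*z + 11.0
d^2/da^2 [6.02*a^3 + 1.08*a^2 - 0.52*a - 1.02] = 36.12*a + 2.16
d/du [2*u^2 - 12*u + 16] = 4*u - 12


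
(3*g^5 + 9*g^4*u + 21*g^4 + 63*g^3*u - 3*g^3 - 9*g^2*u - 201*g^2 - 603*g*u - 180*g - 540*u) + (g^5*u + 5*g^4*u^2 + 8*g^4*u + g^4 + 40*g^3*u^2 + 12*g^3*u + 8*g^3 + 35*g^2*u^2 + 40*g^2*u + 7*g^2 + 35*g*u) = g^5*u + 3*g^5 + 5*g^4*u^2 + 17*g^4*u + 22*g^4 + 40*g^3*u^2 + 75*g^3*u + 5*g^3 + 35*g^2*u^2 + 31*g^2*u - 194*g^2 - 568*g*u - 180*g - 540*u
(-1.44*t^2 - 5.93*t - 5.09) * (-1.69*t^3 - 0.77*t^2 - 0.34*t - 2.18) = 2.4336*t^5 + 11.1305*t^4 + 13.6578*t^3 + 9.0747*t^2 + 14.658*t + 11.0962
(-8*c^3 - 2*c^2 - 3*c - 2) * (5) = -40*c^3 - 10*c^2 - 15*c - 10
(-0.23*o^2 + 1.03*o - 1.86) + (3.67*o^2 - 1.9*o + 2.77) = 3.44*o^2 - 0.87*o + 0.91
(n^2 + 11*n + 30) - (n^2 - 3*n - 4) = 14*n + 34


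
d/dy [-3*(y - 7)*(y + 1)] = 18 - 6*y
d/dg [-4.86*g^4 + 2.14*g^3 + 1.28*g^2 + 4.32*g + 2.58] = -19.44*g^3 + 6.42*g^2 + 2.56*g + 4.32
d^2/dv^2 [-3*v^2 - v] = -6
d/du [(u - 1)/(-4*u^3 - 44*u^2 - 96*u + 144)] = 1/(2*(u^3 + 18*u^2 + 108*u + 216))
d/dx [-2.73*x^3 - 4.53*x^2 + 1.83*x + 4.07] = -8.19*x^2 - 9.06*x + 1.83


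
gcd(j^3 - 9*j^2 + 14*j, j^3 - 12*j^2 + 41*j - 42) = j^2 - 9*j + 14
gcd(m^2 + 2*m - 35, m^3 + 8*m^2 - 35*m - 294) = m + 7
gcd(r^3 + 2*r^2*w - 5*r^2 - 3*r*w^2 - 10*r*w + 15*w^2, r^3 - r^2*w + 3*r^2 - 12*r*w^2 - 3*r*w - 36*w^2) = r + 3*w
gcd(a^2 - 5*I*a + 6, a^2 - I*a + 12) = 1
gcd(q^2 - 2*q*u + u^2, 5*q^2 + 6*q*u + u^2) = 1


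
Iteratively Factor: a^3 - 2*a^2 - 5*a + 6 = (a - 1)*(a^2 - a - 6) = (a - 1)*(a + 2)*(a - 3)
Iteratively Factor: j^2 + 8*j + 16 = (j + 4)*(j + 4)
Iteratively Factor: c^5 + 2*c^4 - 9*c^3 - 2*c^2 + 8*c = (c + 1)*(c^4 + c^3 - 10*c^2 + 8*c) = (c - 2)*(c + 1)*(c^3 + 3*c^2 - 4*c) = (c - 2)*(c - 1)*(c + 1)*(c^2 + 4*c) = c*(c - 2)*(c - 1)*(c + 1)*(c + 4)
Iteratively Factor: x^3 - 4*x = (x)*(x^2 - 4) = x*(x - 2)*(x + 2)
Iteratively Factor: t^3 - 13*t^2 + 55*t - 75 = (t - 5)*(t^2 - 8*t + 15) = (t - 5)^2*(t - 3)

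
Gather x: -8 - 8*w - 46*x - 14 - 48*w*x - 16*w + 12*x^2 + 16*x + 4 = -24*w + 12*x^2 + x*(-48*w - 30) - 18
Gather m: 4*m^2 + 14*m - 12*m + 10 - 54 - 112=4*m^2 + 2*m - 156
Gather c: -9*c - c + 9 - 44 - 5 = -10*c - 40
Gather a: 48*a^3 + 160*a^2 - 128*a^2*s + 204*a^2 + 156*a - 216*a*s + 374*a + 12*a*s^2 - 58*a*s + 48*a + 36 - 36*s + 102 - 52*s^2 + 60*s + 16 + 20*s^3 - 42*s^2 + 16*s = 48*a^3 + a^2*(364 - 128*s) + a*(12*s^2 - 274*s + 578) + 20*s^3 - 94*s^2 + 40*s + 154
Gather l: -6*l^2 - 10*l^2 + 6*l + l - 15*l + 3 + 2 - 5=-16*l^2 - 8*l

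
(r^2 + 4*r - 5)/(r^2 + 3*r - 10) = (r - 1)/(r - 2)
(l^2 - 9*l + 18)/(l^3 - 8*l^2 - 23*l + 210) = (l - 3)/(l^2 - 2*l - 35)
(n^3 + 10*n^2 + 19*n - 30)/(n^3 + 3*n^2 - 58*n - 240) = (n - 1)/(n - 8)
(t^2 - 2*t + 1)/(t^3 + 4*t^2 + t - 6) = (t - 1)/(t^2 + 5*t + 6)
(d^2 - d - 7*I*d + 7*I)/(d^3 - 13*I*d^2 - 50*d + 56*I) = (d - 1)/(d^2 - 6*I*d - 8)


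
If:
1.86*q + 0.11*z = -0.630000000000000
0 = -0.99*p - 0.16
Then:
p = -0.16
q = -0.0591397849462366*z - 0.338709677419355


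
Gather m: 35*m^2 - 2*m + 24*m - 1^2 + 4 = 35*m^2 + 22*m + 3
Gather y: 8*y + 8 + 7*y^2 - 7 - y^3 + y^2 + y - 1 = -y^3 + 8*y^2 + 9*y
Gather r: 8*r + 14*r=22*r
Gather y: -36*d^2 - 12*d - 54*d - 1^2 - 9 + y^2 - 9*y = -36*d^2 - 66*d + y^2 - 9*y - 10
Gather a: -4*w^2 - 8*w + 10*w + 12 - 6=-4*w^2 + 2*w + 6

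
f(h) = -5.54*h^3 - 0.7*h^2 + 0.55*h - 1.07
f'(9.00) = -1358.27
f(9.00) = -4091.48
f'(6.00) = -606.17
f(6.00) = -1219.61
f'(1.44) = -35.93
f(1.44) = -18.27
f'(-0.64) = -5.36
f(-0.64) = -0.26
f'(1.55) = -41.55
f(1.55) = -22.53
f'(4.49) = -340.80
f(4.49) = -514.19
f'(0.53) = -4.86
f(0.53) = -1.80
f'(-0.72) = -7.06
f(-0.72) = 0.24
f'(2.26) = -87.50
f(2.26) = -67.35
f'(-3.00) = -144.83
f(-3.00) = 140.56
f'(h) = -16.62*h^2 - 1.4*h + 0.55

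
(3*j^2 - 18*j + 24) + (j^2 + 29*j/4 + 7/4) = 4*j^2 - 43*j/4 + 103/4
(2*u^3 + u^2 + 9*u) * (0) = 0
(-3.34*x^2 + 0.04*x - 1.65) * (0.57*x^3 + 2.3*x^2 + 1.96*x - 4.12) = -1.9038*x^5 - 7.6592*x^4 - 7.3949*x^3 + 10.0442*x^2 - 3.3988*x + 6.798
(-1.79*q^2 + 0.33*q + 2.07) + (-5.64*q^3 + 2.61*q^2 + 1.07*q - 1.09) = -5.64*q^3 + 0.82*q^2 + 1.4*q + 0.98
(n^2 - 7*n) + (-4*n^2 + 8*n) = -3*n^2 + n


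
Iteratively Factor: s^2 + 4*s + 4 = (s + 2)*(s + 2)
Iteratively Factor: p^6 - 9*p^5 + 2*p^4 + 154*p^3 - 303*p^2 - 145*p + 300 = (p - 3)*(p^5 - 6*p^4 - 16*p^3 + 106*p^2 + 15*p - 100) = (p - 5)*(p - 3)*(p^4 - p^3 - 21*p^2 + p + 20) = (p - 5)^2*(p - 3)*(p^3 + 4*p^2 - p - 4) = (p - 5)^2*(p - 3)*(p + 4)*(p^2 - 1) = (p - 5)^2*(p - 3)*(p - 1)*(p + 4)*(p + 1)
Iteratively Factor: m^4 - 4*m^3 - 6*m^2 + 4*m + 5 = (m + 1)*(m^3 - 5*m^2 - m + 5) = (m + 1)^2*(m^2 - 6*m + 5) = (m - 1)*(m + 1)^2*(m - 5)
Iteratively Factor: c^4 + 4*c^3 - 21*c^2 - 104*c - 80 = (c + 4)*(c^3 - 21*c - 20) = (c + 1)*(c + 4)*(c^2 - c - 20) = (c - 5)*(c + 1)*(c + 4)*(c + 4)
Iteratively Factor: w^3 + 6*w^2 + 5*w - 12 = (w - 1)*(w^2 + 7*w + 12) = (w - 1)*(w + 3)*(w + 4)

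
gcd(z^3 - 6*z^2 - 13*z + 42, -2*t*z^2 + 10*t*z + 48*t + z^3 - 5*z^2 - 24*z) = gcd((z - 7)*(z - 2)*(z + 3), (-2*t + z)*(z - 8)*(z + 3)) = z + 3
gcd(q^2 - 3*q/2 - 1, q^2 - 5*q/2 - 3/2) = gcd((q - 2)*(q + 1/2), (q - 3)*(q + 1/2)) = q + 1/2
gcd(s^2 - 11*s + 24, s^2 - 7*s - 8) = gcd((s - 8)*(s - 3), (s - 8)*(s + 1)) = s - 8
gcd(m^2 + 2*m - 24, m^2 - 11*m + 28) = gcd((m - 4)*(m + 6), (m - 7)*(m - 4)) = m - 4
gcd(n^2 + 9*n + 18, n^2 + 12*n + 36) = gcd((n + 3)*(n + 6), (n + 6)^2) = n + 6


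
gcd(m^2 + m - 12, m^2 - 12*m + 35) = 1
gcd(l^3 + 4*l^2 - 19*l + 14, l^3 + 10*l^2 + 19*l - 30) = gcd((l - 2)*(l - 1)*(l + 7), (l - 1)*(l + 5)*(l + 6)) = l - 1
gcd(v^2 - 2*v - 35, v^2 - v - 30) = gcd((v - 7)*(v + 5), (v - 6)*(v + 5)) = v + 5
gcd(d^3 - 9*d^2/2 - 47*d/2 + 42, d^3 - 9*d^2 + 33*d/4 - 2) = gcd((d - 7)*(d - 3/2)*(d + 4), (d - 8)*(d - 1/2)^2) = 1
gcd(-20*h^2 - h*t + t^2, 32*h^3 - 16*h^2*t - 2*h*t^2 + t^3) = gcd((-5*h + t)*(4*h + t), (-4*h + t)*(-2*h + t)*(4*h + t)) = 4*h + t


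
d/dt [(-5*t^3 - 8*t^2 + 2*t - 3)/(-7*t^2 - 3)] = (35*t^4 + 59*t^2 + 6*t - 6)/(49*t^4 + 42*t^2 + 9)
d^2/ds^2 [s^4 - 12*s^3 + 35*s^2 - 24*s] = 12*s^2 - 72*s + 70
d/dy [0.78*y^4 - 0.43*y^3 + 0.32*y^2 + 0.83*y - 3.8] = 3.12*y^3 - 1.29*y^2 + 0.64*y + 0.83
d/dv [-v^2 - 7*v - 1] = -2*v - 7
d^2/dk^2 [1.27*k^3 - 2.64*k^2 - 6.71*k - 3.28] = 7.62*k - 5.28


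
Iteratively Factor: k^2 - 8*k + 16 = (k - 4)*(k - 4)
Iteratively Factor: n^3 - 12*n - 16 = (n - 4)*(n^2 + 4*n + 4) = (n - 4)*(n + 2)*(n + 2)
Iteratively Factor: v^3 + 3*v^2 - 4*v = (v - 1)*(v^2 + 4*v) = v*(v - 1)*(v + 4)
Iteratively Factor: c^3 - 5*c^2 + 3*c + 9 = (c - 3)*(c^2 - 2*c - 3) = (c - 3)*(c + 1)*(c - 3)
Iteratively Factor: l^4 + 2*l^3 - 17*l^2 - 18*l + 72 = (l - 3)*(l^3 + 5*l^2 - 2*l - 24) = (l - 3)*(l + 4)*(l^2 + l - 6) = (l - 3)*(l - 2)*(l + 4)*(l + 3)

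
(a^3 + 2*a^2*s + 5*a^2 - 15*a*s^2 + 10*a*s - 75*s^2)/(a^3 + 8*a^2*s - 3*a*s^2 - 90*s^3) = (a + 5)/(a + 6*s)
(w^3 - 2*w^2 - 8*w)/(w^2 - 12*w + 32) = w*(w + 2)/(w - 8)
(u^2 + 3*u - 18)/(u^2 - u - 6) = (u + 6)/(u + 2)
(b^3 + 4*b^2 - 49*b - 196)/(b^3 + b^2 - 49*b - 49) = (b + 4)/(b + 1)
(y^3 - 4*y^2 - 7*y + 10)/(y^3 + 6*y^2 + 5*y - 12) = (y^2 - 3*y - 10)/(y^2 + 7*y + 12)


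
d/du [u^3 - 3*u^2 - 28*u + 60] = 3*u^2 - 6*u - 28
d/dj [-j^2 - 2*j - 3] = -2*j - 2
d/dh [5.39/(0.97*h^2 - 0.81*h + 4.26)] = (4.3659 - 10.4566*h)/(0.97*h^2 - 0.81*h + 4.26)^2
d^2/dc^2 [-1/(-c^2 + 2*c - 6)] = 2*(-c^2 + 2*c + 4*(c - 1)^2 - 6)/(c^2 - 2*c + 6)^3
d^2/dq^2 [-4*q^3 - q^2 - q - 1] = -24*q - 2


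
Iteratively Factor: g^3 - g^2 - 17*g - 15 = (g + 1)*(g^2 - 2*g - 15) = (g + 1)*(g + 3)*(g - 5)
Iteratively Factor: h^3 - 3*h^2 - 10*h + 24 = (h - 2)*(h^2 - h - 12) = (h - 4)*(h - 2)*(h + 3)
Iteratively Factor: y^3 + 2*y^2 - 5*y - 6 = (y - 2)*(y^2 + 4*y + 3) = (y - 2)*(y + 3)*(y + 1)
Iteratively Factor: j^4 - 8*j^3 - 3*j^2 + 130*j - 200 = (j - 5)*(j^3 - 3*j^2 - 18*j + 40) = (j - 5)^2*(j^2 + 2*j - 8) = (j - 5)^2*(j - 2)*(j + 4)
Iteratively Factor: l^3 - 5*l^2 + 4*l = (l)*(l^2 - 5*l + 4) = l*(l - 4)*(l - 1)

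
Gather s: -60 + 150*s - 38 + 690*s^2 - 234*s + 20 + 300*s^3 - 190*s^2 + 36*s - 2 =300*s^3 + 500*s^2 - 48*s - 80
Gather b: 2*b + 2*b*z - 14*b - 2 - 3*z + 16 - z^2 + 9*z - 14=b*(2*z - 12) - z^2 + 6*z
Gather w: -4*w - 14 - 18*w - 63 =-22*w - 77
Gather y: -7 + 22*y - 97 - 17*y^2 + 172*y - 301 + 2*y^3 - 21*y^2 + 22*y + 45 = 2*y^3 - 38*y^2 + 216*y - 360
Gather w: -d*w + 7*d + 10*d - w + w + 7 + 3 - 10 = -d*w + 17*d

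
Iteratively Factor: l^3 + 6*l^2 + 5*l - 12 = (l - 1)*(l^2 + 7*l + 12) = (l - 1)*(l + 3)*(l + 4)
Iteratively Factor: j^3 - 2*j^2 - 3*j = (j - 3)*(j^2 + j) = j*(j - 3)*(j + 1)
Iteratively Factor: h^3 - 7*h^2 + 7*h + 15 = (h - 5)*(h^2 - 2*h - 3) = (h - 5)*(h - 3)*(h + 1)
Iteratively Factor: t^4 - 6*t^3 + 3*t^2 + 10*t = (t - 5)*(t^3 - t^2 - 2*t) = (t - 5)*(t + 1)*(t^2 - 2*t) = t*(t - 5)*(t + 1)*(t - 2)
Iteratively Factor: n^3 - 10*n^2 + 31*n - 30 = (n - 5)*(n^2 - 5*n + 6) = (n - 5)*(n - 2)*(n - 3)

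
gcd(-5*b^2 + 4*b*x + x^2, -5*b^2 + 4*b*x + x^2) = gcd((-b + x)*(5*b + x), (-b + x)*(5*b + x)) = -5*b^2 + 4*b*x + x^2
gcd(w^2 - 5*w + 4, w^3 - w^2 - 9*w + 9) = w - 1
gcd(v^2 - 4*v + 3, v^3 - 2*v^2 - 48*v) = 1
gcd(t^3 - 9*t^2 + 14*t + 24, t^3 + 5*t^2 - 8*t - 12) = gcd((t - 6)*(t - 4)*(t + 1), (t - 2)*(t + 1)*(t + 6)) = t + 1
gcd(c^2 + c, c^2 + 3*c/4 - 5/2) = 1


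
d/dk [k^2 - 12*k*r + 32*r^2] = 2*k - 12*r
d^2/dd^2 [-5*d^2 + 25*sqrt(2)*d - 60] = -10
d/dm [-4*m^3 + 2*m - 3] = 2 - 12*m^2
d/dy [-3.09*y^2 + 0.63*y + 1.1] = 0.63 - 6.18*y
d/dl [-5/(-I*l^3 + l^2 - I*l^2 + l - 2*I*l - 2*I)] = 5*(-3*I*l^2 + 2*l - 2*I*l + 1 - 2*I)/(I*l^3 - l^2 + I*l^2 - l + 2*I*l + 2*I)^2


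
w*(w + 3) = w^2 + 3*w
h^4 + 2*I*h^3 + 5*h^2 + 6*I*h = h*(h - 2*I)*(h + I)*(h + 3*I)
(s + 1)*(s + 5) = s^2 + 6*s + 5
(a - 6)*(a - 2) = a^2 - 8*a + 12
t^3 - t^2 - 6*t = t*(t - 3)*(t + 2)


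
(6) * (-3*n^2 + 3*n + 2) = -18*n^2 + 18*n + 12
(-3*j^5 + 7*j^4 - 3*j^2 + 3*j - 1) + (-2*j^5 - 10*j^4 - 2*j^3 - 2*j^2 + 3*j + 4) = -5*j^5 - 3*j^4 - 2*j^3 - 5*j^2 + 6*j + 3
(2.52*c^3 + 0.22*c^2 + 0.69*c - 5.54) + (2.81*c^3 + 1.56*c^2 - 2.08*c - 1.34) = 5.33*c^3 + 1.78*c^2 - 1.39*c - 6.88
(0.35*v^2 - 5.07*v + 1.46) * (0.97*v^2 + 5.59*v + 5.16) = 0.3395*v^4 - 2.9614*v^3 - 25.1191*v^2 - 17.9998*v + 7.5336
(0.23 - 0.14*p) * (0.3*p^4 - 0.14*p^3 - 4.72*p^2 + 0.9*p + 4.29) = -0.042*p^5 + 0.0886*p^4 + 0.6286*p^3 - 1.2116*p^2 - 0.3936*p + 0.9867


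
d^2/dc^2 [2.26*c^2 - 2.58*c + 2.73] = 4.52000000000000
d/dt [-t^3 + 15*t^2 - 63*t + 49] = -3*t^2 + 30*t - 63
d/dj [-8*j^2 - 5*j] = -16*j - 5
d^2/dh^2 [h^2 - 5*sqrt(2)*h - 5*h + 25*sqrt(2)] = 2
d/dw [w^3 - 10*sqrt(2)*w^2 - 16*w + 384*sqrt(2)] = 3*w^2 - 20*sqrt(2)*w - 16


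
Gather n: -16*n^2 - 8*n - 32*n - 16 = -16*n^2 - 40*n - 16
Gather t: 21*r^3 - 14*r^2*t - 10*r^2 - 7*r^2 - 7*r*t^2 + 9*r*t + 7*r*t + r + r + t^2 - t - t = 21*r^3 - 17*r^2 + 2*r + t^2*(1 - 7*r) + t*(-14*r^2 + 16*r - 2)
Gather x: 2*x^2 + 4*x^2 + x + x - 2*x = 6*x^2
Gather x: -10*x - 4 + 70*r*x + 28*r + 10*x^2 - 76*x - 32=28*r + 10*x^2 + x*(70*r - 86) - 36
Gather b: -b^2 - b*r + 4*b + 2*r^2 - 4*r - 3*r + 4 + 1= -b^2 + b*(4 - r) + 2*r^2 - 7*r + 5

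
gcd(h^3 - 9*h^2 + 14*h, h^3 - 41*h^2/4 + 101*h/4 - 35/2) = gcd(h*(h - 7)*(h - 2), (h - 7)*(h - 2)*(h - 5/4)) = h^2 - 9*h + 14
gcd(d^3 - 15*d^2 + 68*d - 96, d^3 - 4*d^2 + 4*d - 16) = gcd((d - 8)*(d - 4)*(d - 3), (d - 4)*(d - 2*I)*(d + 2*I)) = d - 4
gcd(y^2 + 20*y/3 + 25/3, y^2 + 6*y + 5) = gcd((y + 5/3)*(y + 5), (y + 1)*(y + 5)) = y + 5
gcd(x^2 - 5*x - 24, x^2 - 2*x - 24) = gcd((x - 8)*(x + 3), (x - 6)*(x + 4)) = 1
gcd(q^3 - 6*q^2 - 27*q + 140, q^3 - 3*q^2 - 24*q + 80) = q^2 + q - 20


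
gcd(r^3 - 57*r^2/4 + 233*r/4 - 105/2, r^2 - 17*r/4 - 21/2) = r - 6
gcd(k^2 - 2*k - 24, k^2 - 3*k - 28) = k + 4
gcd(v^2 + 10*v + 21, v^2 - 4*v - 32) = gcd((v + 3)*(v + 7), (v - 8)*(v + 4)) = 1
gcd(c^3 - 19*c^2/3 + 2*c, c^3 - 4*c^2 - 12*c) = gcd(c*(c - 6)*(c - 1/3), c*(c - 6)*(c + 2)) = c^2 - 6*c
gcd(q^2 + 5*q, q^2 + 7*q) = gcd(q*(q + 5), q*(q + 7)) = q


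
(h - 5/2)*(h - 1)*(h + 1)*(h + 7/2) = h^4 + h^3 - 39*h^2/4 - h + 35/4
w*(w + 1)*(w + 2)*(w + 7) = w^4 + 10*w^3 + 23*w^2 + 14*w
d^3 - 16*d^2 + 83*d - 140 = (d - 7)*(d - 5)*(d - 4)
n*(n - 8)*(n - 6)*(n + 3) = n^4 - 11*n^3 + 6*n^2 + 144*n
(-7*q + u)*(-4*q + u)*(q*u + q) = 28*q^3*u + 28*q^3 - 11*q^2*u^2 - 11*q^2*u + q*u^3 + q*u^2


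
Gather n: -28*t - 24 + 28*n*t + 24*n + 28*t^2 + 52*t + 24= n*(28*t + 24) + 28*t^2 + 24*t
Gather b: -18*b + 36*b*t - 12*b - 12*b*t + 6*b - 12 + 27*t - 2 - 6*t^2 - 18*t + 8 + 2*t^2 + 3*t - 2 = b*(24*t - 24) - 4*t^2 + 12*t - 8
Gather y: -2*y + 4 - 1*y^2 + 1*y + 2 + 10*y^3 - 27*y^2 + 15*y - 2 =10*y^3 - 28*y^2 + 14*y + 4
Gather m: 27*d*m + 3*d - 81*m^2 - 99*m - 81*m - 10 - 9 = 3*d - 81*m^2 + m*(27*d - 180) - 19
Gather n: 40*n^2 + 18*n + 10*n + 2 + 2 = 40*n^2 + 28*n + 4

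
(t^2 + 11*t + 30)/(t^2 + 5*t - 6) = (t + 5)/(t - 1)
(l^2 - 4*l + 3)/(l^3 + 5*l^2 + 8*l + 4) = (l^2 - 4*l + 3)/(l^3 + 5*l^2 + 8*l + 4)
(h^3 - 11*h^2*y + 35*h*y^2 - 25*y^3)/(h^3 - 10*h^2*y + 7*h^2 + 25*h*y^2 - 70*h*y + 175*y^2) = (h - y)/(h + 7)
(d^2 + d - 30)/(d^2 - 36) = (d - 5)/(d - 6)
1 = 1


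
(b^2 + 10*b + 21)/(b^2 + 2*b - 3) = (b + 7)/(b - 1)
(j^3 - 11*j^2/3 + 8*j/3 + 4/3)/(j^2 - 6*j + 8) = (3*j^2 - 5*j - 2)/(3*(j - 4))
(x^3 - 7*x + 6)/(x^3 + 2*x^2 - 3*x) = (x - 2)/x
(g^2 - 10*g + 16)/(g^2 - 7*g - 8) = (g - 2)/(g + 1)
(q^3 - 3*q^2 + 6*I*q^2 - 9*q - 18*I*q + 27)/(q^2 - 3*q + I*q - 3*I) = (q^2 + 6*I*q - 9)/(q + I)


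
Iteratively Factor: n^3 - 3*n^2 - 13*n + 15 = (n + 3)*(n^2 - 6*n + 5) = (n - 1)*(n + 3)*(n - 5)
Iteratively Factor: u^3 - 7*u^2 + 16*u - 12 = (u - 3)*(u^2 - 4*u + 4) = (u - 3)*(u - 2)*(u - 2)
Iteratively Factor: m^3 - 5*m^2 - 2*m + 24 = (m - 4)*(m^2 - m - 6) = (m - 4)*(m + 2)*(m - 3)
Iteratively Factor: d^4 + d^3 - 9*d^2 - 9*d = (d - 3)*(d^3 + 4*d^2 + 3*d) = (d - 3)*(d + 1)*(d^2 + 3*d) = (d - 3)*(d + 1)*(d + 3)*(d)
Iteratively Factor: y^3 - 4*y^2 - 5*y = (y)*(y^2 - 4*y - 5) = y*(y - 5)*(y + 1)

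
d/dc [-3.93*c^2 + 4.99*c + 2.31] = 4.99 - 7.86*c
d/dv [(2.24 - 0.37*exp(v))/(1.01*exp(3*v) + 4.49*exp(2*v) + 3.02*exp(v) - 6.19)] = (0.7474*exp(3*v) - 5.1259*exp(2*v) - 20.1152*exp(v) - 4.4745)*exp(v)/(1.0201*exp(6*v) + 9.0698*exp(5*v) + 26.2605*exp(4*v) + 14.6158*exp(3*v) - 46.4658*exp(2*v) - 37.3876*exp(v) + 38.3161)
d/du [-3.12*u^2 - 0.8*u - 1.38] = -6.24*u - 0.8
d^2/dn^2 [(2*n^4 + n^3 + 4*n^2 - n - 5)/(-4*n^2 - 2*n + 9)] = 2*(-32*n^6 - 48*n^5 + 192*n^4 + 296*n^3 - 1110*n^2 - 15*n - 106)/(64*n^6 + 96*n^5 - 384*n^4 - 424*n^3 + 864*n^2 + 486*n - 729)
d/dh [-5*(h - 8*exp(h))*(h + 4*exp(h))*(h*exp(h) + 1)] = -5*(h + 1)*(h - 8*exp(h))*(h + 4*exp(h))*exp(h) - 5*(h - 8*exp(h))*(h*exp(h) + 1)*(4*exp(h) + 1) + 5*(h + 4*exp(h))*(h*exp(h) + 1)*(8*exp(h) - 1)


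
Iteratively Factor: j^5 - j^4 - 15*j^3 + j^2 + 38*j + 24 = (j - 4)*(j^4 + 3*j^3 - 3*j^2 - 11*j - 6) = (j - 4)*(j + 3)*(j^3 - 3*j - 2) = (j - 4)*(j + 1)*(j + 3)*(j^2 - j - 2) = (j - 4)*(j + 1)^2*(j + 3)*(j - 2)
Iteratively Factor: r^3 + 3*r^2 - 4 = (r + 2)*(r^2 + r - 2) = (r + 2)^2*(r - 1)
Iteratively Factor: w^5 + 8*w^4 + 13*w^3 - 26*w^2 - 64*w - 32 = (w + 1)*(w^4 + 7*w^3 + 6*w^2 - 32*w - 32) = (w - 2)*(w + 1)*(w^3 + 9*w^2 + 24*w + 16) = (w - 2)*(w + 1)*(w + 4)*(w^2 + 5*w + 4) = (w - 2)*(w + 1)^2*(w + 4)*(w + 4)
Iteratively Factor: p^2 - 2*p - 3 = (p + 1)*(p - 3)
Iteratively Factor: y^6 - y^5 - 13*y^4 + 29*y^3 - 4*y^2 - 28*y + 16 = (y - 1)*(y^5 - 13*y^3 + 16*y^2 + 12*y - 16) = (y - 2)*(y - 1)*(y^4 + 2*y^3 - 9*y^2 - 2*y + 8) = (y - 2)*(y - 1)^2*(y^3 + 3*y^2 - 6*y - 8) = (y - 2)*(y - 1)^2*(y + 1)*(y^2 + 2*y - 8) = (y - 2)^2*(y - 1)^2*(y + 1)*(y + 4)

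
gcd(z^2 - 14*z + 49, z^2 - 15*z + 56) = z - 7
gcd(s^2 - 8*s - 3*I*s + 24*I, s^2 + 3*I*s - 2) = 1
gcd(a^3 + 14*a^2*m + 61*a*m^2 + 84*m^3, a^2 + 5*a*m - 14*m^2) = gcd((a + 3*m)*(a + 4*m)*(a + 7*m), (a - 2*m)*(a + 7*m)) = a + 7*m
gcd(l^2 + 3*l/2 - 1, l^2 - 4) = l + 2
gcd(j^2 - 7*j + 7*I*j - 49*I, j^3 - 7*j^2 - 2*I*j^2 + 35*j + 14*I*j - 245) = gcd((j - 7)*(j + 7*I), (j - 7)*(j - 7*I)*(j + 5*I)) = j - 7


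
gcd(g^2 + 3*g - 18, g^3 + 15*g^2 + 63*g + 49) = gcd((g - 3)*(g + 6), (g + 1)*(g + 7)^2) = 1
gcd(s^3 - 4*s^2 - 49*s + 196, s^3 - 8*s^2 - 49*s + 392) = s^2 - 49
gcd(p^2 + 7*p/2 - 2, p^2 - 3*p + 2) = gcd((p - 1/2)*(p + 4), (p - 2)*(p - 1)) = 1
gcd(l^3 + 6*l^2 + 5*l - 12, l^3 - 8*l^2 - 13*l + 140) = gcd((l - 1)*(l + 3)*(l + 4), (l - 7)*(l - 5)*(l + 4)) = l + 4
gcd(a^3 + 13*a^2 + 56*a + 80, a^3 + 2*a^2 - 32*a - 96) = a^2 + 8*a + 16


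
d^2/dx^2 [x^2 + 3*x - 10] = 2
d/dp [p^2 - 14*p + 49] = 2*p - 14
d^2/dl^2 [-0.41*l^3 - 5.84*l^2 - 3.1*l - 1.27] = -2.46*l - 11.68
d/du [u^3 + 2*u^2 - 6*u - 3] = 3*u^2 + 4*u - 6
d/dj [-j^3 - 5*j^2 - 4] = j*(-3*j - 10)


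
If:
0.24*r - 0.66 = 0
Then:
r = 2.75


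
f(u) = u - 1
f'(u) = 1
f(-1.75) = -2.75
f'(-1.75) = 1.00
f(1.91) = 0.91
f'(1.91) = 1.00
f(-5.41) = -6.41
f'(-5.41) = 1.00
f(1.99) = 0.99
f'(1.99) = 1.00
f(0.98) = -0.02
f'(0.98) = 1.00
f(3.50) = 2.50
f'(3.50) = 1.00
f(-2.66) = -3.66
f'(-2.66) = 1.00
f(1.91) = 0.91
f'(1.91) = 1.00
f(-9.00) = -10.00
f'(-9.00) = 1.00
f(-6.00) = -7.00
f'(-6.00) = 1.00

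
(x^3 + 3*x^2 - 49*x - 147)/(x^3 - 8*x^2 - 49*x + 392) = (x + 3)/(x - 8)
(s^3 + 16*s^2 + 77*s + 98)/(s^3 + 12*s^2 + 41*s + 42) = (s + 7)/(s + 3)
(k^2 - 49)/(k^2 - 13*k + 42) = (k + 7)/(k - 6)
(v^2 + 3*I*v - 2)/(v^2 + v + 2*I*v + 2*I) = (v + I)/(v + 1)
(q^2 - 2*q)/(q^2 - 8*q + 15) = q*(q - 2)/(q^2 - 8*q + 15)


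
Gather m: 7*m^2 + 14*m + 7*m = 7*m^2 + 21*m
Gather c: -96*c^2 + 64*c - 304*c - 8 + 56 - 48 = -96*c^2 - 240*c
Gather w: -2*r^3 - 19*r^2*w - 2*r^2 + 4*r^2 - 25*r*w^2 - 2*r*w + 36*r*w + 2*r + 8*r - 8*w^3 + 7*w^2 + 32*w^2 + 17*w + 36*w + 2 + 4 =-2*r^3 + 2*r^2 + 10*r - 8*w^3 + w^2*(39 - 25*r) + w*(-19*r^2 + 34*r + 53) + 6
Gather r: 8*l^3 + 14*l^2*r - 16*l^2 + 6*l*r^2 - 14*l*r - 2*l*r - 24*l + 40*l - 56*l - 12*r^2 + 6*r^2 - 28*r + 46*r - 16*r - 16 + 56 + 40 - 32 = 8*l^3 - 16*l^2 - 40*l + r^2*(6*l - 6) + r*(14*l^2 - 16*l + 2) + 48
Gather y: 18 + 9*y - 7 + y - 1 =10*y + 10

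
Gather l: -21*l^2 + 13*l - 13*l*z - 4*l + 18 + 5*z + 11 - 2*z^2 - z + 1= -21*l^2 + l*(9 - 13*z) - 2*z^2 + 4*z + 30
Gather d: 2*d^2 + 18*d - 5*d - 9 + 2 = 2*d^2 + 13*d - 7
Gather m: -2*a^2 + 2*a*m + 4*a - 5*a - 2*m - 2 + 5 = -2*a^2 - a + m*(2*a - 2) + 3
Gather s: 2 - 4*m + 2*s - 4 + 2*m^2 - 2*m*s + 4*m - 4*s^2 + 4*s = 2*m^2 - 4*s^2 + s*(6 - 2*m) - 2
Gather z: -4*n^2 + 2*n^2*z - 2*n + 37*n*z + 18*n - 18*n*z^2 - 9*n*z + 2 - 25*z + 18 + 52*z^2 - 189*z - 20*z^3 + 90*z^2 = -4*n^2 + 16*n - 20*z^3 + z^2*(142 - 18*n) + z*(2*n^2 + 28*n - 214) + 20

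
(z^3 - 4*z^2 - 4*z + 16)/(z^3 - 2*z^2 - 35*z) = (-z^3 + 4*z^2 + 4*z - 16)/(z*(-z^2 + 2*z + 35))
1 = 1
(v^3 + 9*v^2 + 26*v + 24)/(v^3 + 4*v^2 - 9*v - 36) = (v + 2)/(v - 3)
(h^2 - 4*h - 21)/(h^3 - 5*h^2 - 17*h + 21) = 1/(h - 1)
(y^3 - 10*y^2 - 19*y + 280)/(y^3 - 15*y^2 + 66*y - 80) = (y^2 - 2*y - 35)/(y^2 - 7*y + 10)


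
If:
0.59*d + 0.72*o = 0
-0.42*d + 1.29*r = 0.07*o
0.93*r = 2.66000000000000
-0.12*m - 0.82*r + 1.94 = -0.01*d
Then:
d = 10.17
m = -2.53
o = -8.34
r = 2.86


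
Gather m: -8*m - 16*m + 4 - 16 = -24*m - 12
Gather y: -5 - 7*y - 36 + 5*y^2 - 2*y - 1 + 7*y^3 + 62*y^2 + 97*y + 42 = 7*y^3 + 67*y^2 + 88*y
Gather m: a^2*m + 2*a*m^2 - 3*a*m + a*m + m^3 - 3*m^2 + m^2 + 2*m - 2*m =m^3 + m^2*(2*a - 2) + m*(a^2 - 2*a)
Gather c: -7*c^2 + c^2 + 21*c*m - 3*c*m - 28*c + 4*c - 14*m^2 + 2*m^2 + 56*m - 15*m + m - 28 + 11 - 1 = -6*c^2 + c*(18*m - 24) - 12*m^2 + 42*m - 18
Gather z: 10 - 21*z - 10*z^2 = -10*z^2 - 21*z + 10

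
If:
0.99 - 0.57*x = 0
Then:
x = 1.74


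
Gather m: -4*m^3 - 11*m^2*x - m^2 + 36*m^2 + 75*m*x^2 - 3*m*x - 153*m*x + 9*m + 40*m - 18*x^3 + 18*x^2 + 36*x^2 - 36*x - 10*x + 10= -4*m^3 + m^2*(35 - 11*x) + m*(75*x^2 - 156*x + 49) - 18*x^3 + 54*x^2 - 46*x + 10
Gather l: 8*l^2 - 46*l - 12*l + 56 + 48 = 8*l^2 - 58*l + 104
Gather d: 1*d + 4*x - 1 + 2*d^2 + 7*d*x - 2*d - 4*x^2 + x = 2*d^2 + d*(7*x - 1) - 4*x^2 + 5*x - 1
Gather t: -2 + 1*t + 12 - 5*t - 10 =-4*t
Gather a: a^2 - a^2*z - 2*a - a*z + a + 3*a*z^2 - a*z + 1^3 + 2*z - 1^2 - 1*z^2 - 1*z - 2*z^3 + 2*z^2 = a^2*(1 - z) + a*(3*z^2 - 2*z - 1) - 2*z^3 + z^2 + z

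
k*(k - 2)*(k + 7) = k^3 + 5*k^2 - 14*k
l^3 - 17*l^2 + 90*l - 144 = (l - 8)*(l - 6)*(l - 3)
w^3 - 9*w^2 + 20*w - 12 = (w - 6)*(w - 2)*(w - 1)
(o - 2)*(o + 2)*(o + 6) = o^3 + 6*o^2 - 4*o - 24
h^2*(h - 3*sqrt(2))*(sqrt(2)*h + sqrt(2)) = sqrt(2)*h^4 - 6*h^3 + sqrt(2)*h^3 - 6*h^2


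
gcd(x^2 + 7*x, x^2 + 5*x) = x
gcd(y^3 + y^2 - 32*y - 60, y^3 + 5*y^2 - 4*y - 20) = y^2 + 7*y + 10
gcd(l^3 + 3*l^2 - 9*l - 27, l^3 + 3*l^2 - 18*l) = l - 3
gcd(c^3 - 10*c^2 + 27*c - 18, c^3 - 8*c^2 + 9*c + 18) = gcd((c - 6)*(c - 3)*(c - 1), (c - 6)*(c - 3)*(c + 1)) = c^2 - 9*c + 18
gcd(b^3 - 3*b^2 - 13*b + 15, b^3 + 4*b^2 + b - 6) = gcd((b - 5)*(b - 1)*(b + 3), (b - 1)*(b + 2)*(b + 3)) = b^2 + 2*b - 3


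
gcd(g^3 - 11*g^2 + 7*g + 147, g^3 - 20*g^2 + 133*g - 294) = g^2 - 14*g + 49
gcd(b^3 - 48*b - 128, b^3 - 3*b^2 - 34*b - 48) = b - 8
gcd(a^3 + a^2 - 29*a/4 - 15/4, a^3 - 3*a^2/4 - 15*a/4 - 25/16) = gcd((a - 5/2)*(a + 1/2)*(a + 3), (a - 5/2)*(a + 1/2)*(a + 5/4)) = a^2 - 2*a - 5/4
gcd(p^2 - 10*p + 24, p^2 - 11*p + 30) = p - 6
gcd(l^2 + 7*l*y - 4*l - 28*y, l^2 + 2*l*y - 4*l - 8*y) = l - 4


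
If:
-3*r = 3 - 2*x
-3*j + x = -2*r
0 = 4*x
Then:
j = -2/3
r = -1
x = 0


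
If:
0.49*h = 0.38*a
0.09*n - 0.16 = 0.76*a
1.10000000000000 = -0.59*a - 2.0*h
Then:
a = -0.51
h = -0.40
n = -2.56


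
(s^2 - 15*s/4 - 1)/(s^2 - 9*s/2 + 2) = (4*s + 1)/(2*(2*s - 1))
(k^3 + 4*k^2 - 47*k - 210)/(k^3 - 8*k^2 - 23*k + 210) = (k + 6)/(k - 6)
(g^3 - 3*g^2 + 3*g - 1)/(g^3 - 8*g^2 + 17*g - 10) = (g^2 - 2*g + 1)/(g^2 - 7*g + 10)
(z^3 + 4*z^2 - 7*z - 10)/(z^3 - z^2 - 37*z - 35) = (z - 2)/(z - 7)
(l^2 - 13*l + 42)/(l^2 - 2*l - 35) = (l - 6)/(l + 5)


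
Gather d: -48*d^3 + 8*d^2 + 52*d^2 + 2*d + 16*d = -48*d^3 + 60*d^2 + 18*d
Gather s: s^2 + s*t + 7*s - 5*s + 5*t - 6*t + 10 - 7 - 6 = s^2 + s*(t + 2) - t - 3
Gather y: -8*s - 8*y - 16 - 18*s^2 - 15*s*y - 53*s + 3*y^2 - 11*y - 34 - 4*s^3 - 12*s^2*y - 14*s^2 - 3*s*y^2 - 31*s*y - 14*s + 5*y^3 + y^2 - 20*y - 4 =-4*s^3 - 32*s^2 - 75*s + 5*y^3 + y^2*(4 - 3*s) + y*(-12*s^2 - 46*s - 39) - 54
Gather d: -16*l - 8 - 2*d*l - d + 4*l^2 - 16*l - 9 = d*(-2*l - 1) + 4*l^2 - 32*l - 17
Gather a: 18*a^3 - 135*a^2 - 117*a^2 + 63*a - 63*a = 18*a^3 - 252*a^2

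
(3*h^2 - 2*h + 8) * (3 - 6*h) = -18*h^3 + 21*h^2 - 54*h + 24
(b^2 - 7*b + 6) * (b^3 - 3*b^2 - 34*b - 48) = b^5 - 10*b^4 - 7*b^3 + 172*b^2 + 132*b - 288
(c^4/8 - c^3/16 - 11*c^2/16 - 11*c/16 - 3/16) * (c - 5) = c^5/8 - 11*c^4/16 - 3*c^3/8 + 11*c^2/4 + 13*c/4 + 15/16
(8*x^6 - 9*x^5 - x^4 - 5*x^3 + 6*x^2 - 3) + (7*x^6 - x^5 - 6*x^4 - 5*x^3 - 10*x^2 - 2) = 15*x^6 - 10*x^5 - 7*x^4 - 10*x^3 - 4*x^2 - 5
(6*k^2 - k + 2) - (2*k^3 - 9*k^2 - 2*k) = -2*k^3 + 15*k^2 + k + 2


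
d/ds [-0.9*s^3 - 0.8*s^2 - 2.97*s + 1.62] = -2.7*s^2 - 1.6*s - 2.97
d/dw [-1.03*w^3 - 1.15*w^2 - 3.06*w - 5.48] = -3.09*w^2 - 2.3*w - 3.06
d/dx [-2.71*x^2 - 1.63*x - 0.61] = -5.42*x - 1.63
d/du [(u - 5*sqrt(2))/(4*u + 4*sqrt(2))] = 3*sqrt(2)/(2*(u + sqrt(2))^2)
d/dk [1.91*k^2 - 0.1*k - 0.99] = 3.82*k - 0.1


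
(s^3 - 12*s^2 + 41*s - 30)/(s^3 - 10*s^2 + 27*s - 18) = (s - 5)/(s - 3)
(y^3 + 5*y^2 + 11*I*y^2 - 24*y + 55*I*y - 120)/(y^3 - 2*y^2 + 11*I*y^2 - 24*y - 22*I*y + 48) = (y + 5)/(y - 2)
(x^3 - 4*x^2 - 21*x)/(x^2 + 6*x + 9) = x*(x - 7)/(x + 3)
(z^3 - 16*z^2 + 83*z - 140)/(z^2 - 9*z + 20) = z - 7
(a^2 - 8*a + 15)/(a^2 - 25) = (a - 3)/(a + 5)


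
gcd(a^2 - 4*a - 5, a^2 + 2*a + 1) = a + 1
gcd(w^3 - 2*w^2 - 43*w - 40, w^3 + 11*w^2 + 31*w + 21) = w + 1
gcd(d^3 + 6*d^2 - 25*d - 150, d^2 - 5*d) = d - 5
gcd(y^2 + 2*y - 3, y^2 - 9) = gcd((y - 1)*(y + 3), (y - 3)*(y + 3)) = y + 3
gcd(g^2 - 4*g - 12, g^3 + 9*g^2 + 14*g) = g + 2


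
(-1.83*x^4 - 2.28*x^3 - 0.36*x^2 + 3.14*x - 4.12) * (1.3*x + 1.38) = -2.379*x^5 - 5.4894*x^4 - 3.6144*x^3 + 3.5852*x^2 - 1.0228*x - 5.6856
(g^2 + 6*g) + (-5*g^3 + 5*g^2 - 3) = -5*g^3 + 6*g^2 + 6*g - 3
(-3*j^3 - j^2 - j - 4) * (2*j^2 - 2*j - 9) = -6*j^5 + 4*j^4 + 27*j^3 + 3*j^2 + 17*j + 36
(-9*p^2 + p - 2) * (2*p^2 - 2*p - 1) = -18*p^4 + 20*p^3 + 3*p^2 + 3*p + 2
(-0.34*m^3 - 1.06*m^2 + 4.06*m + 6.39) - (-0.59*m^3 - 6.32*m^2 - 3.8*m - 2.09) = 0.25*m^3 + 5.26*m^2 + 7.86*m + 8.48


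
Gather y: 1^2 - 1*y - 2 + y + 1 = 0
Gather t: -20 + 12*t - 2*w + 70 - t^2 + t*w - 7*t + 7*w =-t^2 + t*(w + 5) + 5*w + 50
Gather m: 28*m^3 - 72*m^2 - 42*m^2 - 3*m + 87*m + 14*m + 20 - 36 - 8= 28*m^3 - 114*m^2 + 98*m - 24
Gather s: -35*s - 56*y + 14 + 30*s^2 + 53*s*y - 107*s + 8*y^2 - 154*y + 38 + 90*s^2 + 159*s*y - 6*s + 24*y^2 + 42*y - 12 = 120*s^2 + s*(212*y - 148) + 32*y^2 - 168*y + 40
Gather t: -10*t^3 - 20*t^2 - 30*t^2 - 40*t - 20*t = -10*t^3 - 50*t^2 - 60*t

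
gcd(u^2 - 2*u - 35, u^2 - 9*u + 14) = u - 7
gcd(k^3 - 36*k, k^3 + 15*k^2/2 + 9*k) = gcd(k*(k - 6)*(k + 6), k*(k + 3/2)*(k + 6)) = k^2 + 6*k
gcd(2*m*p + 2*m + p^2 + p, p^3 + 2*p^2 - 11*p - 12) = p + 1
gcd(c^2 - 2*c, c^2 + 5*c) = c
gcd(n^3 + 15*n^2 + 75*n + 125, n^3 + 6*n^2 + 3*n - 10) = n + 5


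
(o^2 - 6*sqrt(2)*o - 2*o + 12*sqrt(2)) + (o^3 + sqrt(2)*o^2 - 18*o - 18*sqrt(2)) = o^3 + o^2 + sqrt(2)*o^2 - 20*o - 6*sqrt(2)*o - 6*sqrt(2)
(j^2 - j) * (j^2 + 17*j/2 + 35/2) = j^4 + 15*j^3/2 + 9*j^2 - 35*j/2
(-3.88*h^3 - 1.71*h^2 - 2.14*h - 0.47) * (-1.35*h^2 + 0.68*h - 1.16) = 5.238*h^5 - 0.3299*h^4 + 6.227*h^3 + 1.1629*h^2 + 2.1628*h + 0.5452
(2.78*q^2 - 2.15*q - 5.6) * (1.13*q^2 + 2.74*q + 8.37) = 3.1414*q^4 + 5.1877*q^3 + 11.0496*q^2 - 33.3395*q - 46.872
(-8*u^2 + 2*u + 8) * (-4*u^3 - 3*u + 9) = 32*u^5 - 8*u^4 - 8*u^3 - 78*u^2 - 6*u + 72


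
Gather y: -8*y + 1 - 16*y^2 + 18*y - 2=-16*y^2 + 10*y - 1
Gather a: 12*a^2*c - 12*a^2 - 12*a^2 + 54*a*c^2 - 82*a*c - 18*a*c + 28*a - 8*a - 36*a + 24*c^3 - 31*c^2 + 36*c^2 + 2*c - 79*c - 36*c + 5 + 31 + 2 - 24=a^2*(12*c - 24) + a*(54*c^2 - 100*c - 16) + 24*c^3 + 5*c^2 - 113*c + 14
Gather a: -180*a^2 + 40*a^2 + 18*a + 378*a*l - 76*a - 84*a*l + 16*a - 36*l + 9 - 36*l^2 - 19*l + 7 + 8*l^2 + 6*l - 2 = -140*a^2 + a*(294*l - 42) - 28*l^2 - 49*l + 14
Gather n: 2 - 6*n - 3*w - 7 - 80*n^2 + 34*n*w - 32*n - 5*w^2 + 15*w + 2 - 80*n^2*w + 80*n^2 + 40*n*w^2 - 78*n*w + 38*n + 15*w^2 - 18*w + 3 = -80*n^2*w + n*(40*w^2 - 44*w) + 10*w^2 - 6*w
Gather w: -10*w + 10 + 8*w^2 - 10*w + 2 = 8*w^2 - 20*w + 12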